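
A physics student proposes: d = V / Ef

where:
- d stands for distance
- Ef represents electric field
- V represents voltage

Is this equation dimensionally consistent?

Yes

d (distance) has dimensions [L].
Ef (electric field) has dimensions [I^-1 L M T^-3].
V (voltage) has dimensions [I^-1 L^2 M T^-3].

Left side: [L]
Right side: [L]

Both sides have the same dimensions, so the equation is dimensionally consistent.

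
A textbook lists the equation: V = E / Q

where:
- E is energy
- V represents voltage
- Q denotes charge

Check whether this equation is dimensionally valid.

Yes

E (energy) has dimensions [L^2 M T^-2].
V (voltage) has dimensions [I^-1 L^2 M T^-3].
Q (charge) has dimensions [I T].

Left side: [I^-1 L^2 M T^-3]
Right side: [I^-1 L^2 M T^-3]

Both sides have the same dimensions, so the equation is dimensionally consistent.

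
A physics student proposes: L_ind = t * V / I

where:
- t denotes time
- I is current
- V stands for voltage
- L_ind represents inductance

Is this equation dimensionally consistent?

Yes

t (time) has dimensions [T].
I (current) has dimensions [I].
V (voltage) has dimensions [I^-1 L^2 M T^-3].
L_ind (inductance) has dimensions [I^-2 L^2 M T^-2].

Left side: [I^-2 L^2 M T^-2]
Right side: [I^-2 L^2 M T^-2]

Both sides have the same dimensions, so the equation is dimensionally consistent.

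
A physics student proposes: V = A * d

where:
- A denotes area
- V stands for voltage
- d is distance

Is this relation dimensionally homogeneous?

No

A (area) has dimensions [L^2].
V (voltage) has dimensions [I^-1 L^2 M T^-3].
d (distance) has dimensions [L].

Left side: [I^-1 L^2 M T^-3]
Right side: [L^3]

The two sides have different dimensions, so the equation is NOT dimensionally consistent.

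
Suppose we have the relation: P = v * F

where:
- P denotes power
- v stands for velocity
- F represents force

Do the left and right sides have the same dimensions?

Yes

P (power) has dimensions [L^2 M T^-3].
v (velocity) has dimensions [L T^-1].
F (force) has dimensions [L M T^-2].

Left side: [L^2 M T^-3]
Right side: [L^2 M T^-3]

Both sides have the same dimensions, so the equation is dimensionally consistent.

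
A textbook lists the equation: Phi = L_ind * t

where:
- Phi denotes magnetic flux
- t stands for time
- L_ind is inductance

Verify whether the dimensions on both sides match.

No

Phi (magnetic flux) has dimensions [I^-1 L^2 M T^-2].
t (time) has dimensions [T].
L_ind (inductance) has dimensions [I^-2 L^2 M T^-2].

Left side: [I^-1 L^2 M T^-2]
Right side: [I^-2 L^2 M T^-1]

The two sides have different dimensions, so the equation is NOT dimensionally consistent.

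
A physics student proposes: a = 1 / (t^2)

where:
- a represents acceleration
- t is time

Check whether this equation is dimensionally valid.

No

a (acceleration) has dimensions [L T^-2].
t (time) has dimensions [T].

Left side: [L T^-2]
Right side: [T^-2]

The two sides have different dimensions, so the equation is NOT dimensionally consistent.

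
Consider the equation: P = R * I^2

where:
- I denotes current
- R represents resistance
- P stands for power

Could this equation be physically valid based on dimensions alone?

Yes

I (current) has dimensions [I].
R (resistance) has dimensions [I^-2 L^2 M T^-3].
P (power) has dimensions [L^2 M T^-3].

Left side: [L^2 M T^-3]
Right side: [L^2 M T^-3]

Both sides have the same dimensions, so the equation is dimensionally consistent.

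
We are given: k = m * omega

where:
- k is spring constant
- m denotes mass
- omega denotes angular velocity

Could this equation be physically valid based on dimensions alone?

No

k (spring constant) has dimensions [M T^-2].
m (mass) has dimensions [M].
omega (angular velocity) has dimensions [T^-1].

Left side: [M T^-2]
Right side: [M T^-1]

The two sides have different dimensions, so the equation is NOT dimensionally consistent.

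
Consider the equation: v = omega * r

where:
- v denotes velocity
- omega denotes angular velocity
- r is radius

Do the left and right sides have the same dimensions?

Yes

v (velocity) has dimensions [L T^-1].
omega (angular velocity) has dimensions [T^-1].
r (radius) has dimensions [L].

Left side: [L T^-1]
Right side: [L T^-1]

Both sides have the same dimensions, so the equation is dimensionally consistent.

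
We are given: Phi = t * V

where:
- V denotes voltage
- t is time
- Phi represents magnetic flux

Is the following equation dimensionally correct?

Yes

V (voltage) has dimensions [I^-1 L^2 M T^-3].
t (time) has dimensions [T].
Phi (magnetic flux) has dimensions [I^-1 L^2 M T^-2].

Left side: [I^-1 L^2 M T^-2]
Right side: [I^-1 L^2 M T^-2]

Both sides have the same dimensions, so the equation is dimensionally consistent.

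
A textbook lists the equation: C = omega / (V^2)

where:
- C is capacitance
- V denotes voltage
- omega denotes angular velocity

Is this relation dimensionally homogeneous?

No

C (capacitance) has dimensions [I^2 L^-2 M^-1 T^4].
V (voltage) has dimensions [I^-1 L^2 M T^-3].
omega (angular velocity) has dimensions [T^-1].

Left side: [I^2 L^-2 M^-1 T^4]
Right side: [I^2 L^-4 M^-2 T^5]

The two sides have different dimensions, so the equation is NOT dimensionally consistent.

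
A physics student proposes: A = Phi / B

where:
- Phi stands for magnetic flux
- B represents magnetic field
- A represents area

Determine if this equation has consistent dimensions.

Yes

Phi (magnetic flux) has dimensions [I^-1 L^2 M T^-2].
B (magnetic field) has dimensions [I^-1 M T^-2].
A (area) has dimensions [L^2].

Left side: [L^2]
Right side: [L^2]

Both sides have the same dimensions, so the equation is dimensionally consistent.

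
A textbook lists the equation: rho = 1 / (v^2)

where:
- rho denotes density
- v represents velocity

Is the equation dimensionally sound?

No

rho (density) has dimensions [L^-3 M].
v (velocity) has dimensions [L T^-1].

Left side: [L^-3 M]
Right side: [L^-2 T^2]

The two sides have different dimensions, so the equation is NOT dimensionally consistent.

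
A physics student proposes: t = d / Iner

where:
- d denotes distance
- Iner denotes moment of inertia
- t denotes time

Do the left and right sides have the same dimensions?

No

d (distance) has dimensions [L].
Iner (moment of inertia) has dimensions [L^2 M].
t (time) has dimensions [T].

Left side: [T]
Right side: [L^-1 M^-1]

The two sides have different dimensions, so the equation is NOT dimensionally consistent.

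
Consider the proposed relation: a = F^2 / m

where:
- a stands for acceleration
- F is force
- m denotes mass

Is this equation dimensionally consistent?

No

a (acceleration) has dimensions [L T^-2].
F (force) has dimensions [L M T^-2].
m (mass) has dimensions [M].

Left side: [L T^-2]
Right side: [L^2 M T^-4]

The two sides have different dimensions, so the equation is NOT dimensionally consistent.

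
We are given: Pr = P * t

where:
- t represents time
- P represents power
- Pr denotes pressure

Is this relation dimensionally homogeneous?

No

t (time) has dimensions [T].
P (power) has dimensions [L^2 M T^-3].
Pr (pressure) has dimensions [L^-1 M T^-2].

Left side: [L^-1 M T^-2]
Right side: [L^2 M T^-2]

The two sides have different dimensions, so the equation is NOT dimensionally consistent.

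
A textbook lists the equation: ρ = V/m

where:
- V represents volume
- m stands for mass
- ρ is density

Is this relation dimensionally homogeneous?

No

V (volume) has dimensions [L^3].
m (mass) has dimensions [M].
ρ (density) has dimensions [L^-3 M].

Left side: [L^-3 M]
Right side: [L^3 M^-1]

The two sides have different dimensions, so the equation is NOT dimensionally consistent.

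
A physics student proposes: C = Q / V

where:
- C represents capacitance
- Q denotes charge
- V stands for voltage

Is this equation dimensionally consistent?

Yes

C (capacitance) has dimensions [I^2 L^-2 M^-1 T^4].
Q (charge) has dimensions [I T].
V (voltage) has dimensions [I^-1 L^2 M T^-3].

Left side: [I^2 L^-2 M^-1 T^4]
Right side: [I^2 L^-2 M^-1 T^4]

Both sides have the same dimensions, so the equation is dimensionally consistent.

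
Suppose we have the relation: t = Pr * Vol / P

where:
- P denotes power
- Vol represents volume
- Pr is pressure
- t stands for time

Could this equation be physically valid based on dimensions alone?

Yes

P (power) has dimensions [L^2 M T^-3].
Vol (volume) has dimensions [L^3].
Pr (pressure) has dimensions [L^-1 M T^-2].
t (time) has dimensions [T].

Left side: [T]
Right side: [T]

Both sides have the same dimensions, so the equation is dimensionally consistent.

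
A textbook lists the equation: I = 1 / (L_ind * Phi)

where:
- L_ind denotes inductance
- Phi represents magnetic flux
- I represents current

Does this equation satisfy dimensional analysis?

No

L_ind (inductance) has dimensions [I^-2 L^2 M T^-2].
Phi (magnetic flux) has dimensions [I^-1 L^2 M T^-2].
I (current) has dimensions [I].

Left side: [I]
Right side: [I^3 L^-4 M^-2 T^4]

The two sides have different dimensions, so the equation is NOT dimensionally consistent.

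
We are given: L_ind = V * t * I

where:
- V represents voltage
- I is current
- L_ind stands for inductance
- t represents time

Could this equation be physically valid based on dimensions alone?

No

V (voltage) has dimensions [I^-1 L^2 M T^-3].
I (current) has dimensions [I].
L_ind (inductance) has dimensions [I^-2 L^2 M T^-2].
t (time) has dimensions [T].

Left side: [I^-2 L^2 M T^-2]
Right side: [L^2 M T^-2]

The two sides have different dimensions, so the equation is NOT dimensionally consistent.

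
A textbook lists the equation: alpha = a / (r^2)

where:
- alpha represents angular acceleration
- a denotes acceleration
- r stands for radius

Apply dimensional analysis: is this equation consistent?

No

alpha (angular acceleration) has dimensions [T^-2].
a (acceleration) has dimensions [L T^-2].
r (radius) has dimensions [L].

Left side: [T^-2]
Right side: [L^-1 T^-2]

The two sides have different dimensions, so the equation is NOT dimensionally consistent.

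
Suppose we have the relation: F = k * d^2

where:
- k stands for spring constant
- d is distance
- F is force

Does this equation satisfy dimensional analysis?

No

k (spring constant) has dimensions [M T^-2].
d (distance) has dimensions [L].
F (force) has dimensions [L M T^-2].

Left side: [L M T^-2]
Right side: [L^2 M T^-2]

The two sides have different dimensions, so the equation is NOT dimensionally consistent.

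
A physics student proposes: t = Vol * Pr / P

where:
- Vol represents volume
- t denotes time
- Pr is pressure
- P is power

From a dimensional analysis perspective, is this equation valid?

Yes

Vol (volume) has dimensions [L^3].
t (time) has dimensions [T].
Pr (pressure) has dimensions [L^-1 M T^-2].
P (power) has dimensions [L^2 M T^-3].

Left side: [T]
Right side: [T]

Both sides have the same dimensions, so the equation is dimensionally consistent.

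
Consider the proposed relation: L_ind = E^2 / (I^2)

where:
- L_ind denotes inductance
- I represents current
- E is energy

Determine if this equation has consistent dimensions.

No

L_ind (inductance) has dimensions [I^-2 L^2 M T^-2].
I (current) has dimensions [I].
E (energy) has dimensions [L^2 M T^-2].

Left side: [I^-2 L^2 M T^-2]
Right side: [I^-2 L^4 M^2 T^-4]

The two sides have different dimensions, so the equation is NOT dimensionally consistent.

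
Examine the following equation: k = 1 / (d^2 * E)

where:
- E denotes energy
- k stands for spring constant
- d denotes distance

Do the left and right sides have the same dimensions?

No

E (energy) has dimensions [L^2 M T^-2].
k (spring constant) has dimensions [M T^-2].
d (distance) has dimensions [L].

Left side: [M T^-2]
Right side: [L^-4 M^-1 T^2]

The two sides have different dimensions, so the equation is NOT dimensionally consistent.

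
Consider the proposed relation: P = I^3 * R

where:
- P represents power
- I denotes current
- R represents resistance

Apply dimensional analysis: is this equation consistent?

No

P (power) has dimensions [L^2 M T^-3].
I (current) has dimensions [I].
R (resistance) has dimensions [I^-2 L^2 M T^-3].

Left side: [L^2 M T^-3]
Right side: [I L^2 M T^-3]

The two sides have different dimensions, so the equation is NOT dimensionally consistent.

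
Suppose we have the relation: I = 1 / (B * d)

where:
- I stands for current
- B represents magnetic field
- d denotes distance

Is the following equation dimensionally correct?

No

I (current) has dimensions [I].
B (magnetic field) has dimensions [I^-1 M T^-2].
d (distance) has dimensions [L].

Left side: [I]
Right side: [I L^-1 M^-1 T^2]

The two sides have different dimensions, so the equation is NOT dimensionally consistent.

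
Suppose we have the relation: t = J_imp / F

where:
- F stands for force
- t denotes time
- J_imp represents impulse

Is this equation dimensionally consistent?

Yes

F (force) has dimensions [L M T^-2].
t (time) has dimensions [T].
J_imp (impulse) has dimensions [L M T^-1].

Left side: [T]
Right side: [T]

Both sides have the same dimensions, so the equation is dimensionally consistent.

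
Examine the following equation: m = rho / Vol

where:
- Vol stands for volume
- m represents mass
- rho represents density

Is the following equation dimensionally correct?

No

Vol (volume) has dimensions [L^3].
m (mass) has dimensions [M].
rho (density) has dimensions [L^-3 M].

Left side: [M]
Right side: [L^-6 M]

The two sides have different dimensions, so the equation is NOT dimensionally consistent.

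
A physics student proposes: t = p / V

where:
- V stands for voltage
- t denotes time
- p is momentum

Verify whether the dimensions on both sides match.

No

V (voltage) has dimensions [I^-1 L^2 M T^-3].
t (time) has dimensions [T].
p (momentum) has dimensions [L M T^-1].

Left side: [T]
Right side: [I L^-1 T^2]

The two sides have different dimensions, so the equation is NOT dimensionally consistent.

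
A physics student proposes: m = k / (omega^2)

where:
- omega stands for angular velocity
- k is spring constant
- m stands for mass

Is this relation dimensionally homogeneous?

Yes

omega (angular velocity) has dimensions [T^-1].
k (spring constant) has dimensions [M T^-2].
m (mass) has dimensions [M].

Left side: [M]
Right side: [M]

Both sides have the same dimensions, so the equation is dimensionally consistent.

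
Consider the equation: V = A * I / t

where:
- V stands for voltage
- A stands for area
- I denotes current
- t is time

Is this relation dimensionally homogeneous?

No

V (voltage) has dimensions [I^-1 L^2 M T^-3].
A (area) has dimensions [L^2].
I (current) has dimensions [I].
t (time) has dimensions [T].

Left side: [I^-1 L^2 M T^-3]
Right side: [I L^2 T^-1]

The two sides have different dimensions, so the equation is NOT dimensionally consistent.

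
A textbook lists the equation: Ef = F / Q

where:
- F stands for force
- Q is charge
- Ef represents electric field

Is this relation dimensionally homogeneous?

Yes

F (force) has dimensions [L M T^-2].
Q (charge) has dimensions [I T].
Ef (electric field) has dimensions [I^-1 L M T^-3].

Left side: [I^-1 L M T^-3]
Right side: [I^-1 L M T^-3]

Both sides have the same dimensions, so the equation is dimensionally consistent.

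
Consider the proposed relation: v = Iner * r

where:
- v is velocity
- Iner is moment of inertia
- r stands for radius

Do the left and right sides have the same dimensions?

No

v (velocity) has dimensions [L T^-1].
Iner (moment of inertia) has dimensions [L^2 M].
r (radius) has dimensions [L].

Left side: [L T^-1]
Right side: [L^3 M]

The two sides have different dimensions, so the equation is NOT dimensionally consistent.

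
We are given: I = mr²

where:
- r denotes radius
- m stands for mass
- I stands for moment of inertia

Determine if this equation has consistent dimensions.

Yes

r (radius) has dimensions [L].
m (mass) has dimensions [M].
I (moment of inertia) has dimensions [L^2 M].

Left side: [L^2 M]
Right side: [L^2 M]

Both sides have the same dimensions, so the equation is dimensionally consistent.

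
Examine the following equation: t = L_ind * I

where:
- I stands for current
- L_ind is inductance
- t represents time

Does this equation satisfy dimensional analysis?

No

I (current) has dimensions [I].
L_ind (inductance) has dimensions [I^-2 L^2 M T^-2].
t (time) has dimensions [T].

Left side: [T]
Right side: [I^-1 L^2 M T^-2]

The two sides have different dimensions, so the equation is NOT dimensionally consistent.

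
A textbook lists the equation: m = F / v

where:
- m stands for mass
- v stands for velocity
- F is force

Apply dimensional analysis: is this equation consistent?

No

m (mass) has dimensions [M].
v (velocity) has dimensions [L T^-1].
F (force) has dimensions [L M T^-2].

Left side: [M]
Right side: [M T^-1]

The two sides have different dimensions, so the equation is NOT dimensionally consistent.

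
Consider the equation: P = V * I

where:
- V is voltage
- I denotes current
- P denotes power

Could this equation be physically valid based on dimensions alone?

Yes

V (voltage) has dimensions [I^-1 L^2 M T^-3].
I (current) has dimensions [I].
P (power) has dimensions [L^2 M T^-3].

Left side: [L^2 M T^-3]
Right side: [L^2 M T^-3]

Both sides have the same dimensions, so the equation is dimensionally consistent.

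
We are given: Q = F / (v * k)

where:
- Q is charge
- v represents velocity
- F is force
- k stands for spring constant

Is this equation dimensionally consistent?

No

Q (charge) has dimensions [I T].
v (velocity) has dimensions [L T^-1].
F (force) has dimensions [L M T^-2].
k (spring constant) has dimensions [M T^-2].

Left side: [I T]
Right side: [T]

The two sides have different dimensions, so the equation is NOT dimensionally consistent.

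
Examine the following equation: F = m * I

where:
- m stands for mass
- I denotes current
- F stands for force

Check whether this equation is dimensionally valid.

No

m (mass) has dimensions [M].
I (current) has dimensions [I].
F (force) has dimensions [L M T^-2].

Left side: [L M T^-2]
Right side: [I M]

The two sides have different dimensions, so the equation is NOT dimensionally consistent.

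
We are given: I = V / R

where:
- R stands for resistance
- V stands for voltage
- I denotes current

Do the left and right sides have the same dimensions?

Yes

R (resistance) has dimensions [I^-2 L^2 M T^-3].
V (voltage) has dimensions [I^-1 L^2 M T^-3].
I (current) has dimensions [I].

Left side: [I]
Right side: [I]

Both sides have the same dimensions, so the equation is dimensionally consistent.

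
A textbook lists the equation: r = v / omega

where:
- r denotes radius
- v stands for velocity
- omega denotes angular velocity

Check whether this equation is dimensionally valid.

Yes

r (radius) has dimensions [L].
v (velocity) has dimensions [L T^-1].
omega (angular velocity) has dimensions [T^-1].

Left side: [L]
Right side: [L]

Both sides have the same dimensions, so the equation is dimensionally consistent.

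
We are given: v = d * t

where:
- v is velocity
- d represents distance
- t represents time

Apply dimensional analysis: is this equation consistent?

No

v (velocity) has dimensions [L T^-1].
d (distance) has dimensions [L].
t (time) has dimensions [T].

Left side: [L T^-1]
Right side: [L T]

The two sides have different dimensions, so the equation is NOT dimensionally consistent.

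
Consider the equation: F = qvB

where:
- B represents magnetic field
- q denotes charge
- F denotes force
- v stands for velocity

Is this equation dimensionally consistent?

Yes

B (magnetic field) has dimensions [I^-1 M T^-2].
q (charge) has dimensions [I T].
F (force) has dimensions [L M T^-2].
v (velocity) has dimensions [L T^-1].

Left side: [L M T^-2]
Right side: [L M T^-2]

Both sides have the same dimensions, so the equation is dimensionally consistent.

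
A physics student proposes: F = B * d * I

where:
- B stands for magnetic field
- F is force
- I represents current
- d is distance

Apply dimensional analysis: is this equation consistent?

Yes

B (magnetic field) has dimensions [I^-1 M T^-2].
F (force) has dimensions [L M T^-2].
I (current) has dimensions [I].
d (distance) has dimensions [L].

Left side: [L M T^-2]
Right side: [L M T^-2]

Both sides have the same dimensions, so the equation is dimensionally consistent.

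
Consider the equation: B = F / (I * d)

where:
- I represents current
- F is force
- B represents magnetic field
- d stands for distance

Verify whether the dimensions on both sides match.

Yes

I (current) has dimensions [I].
F (force) has dimensions [L M T^-2].
B (magnetic field) has dimensions [I^-1 M T^-2].
d (distance) has dimensions [L].

Left side: [I^-1 M T^-2]
Right side: [I^-1 M T^-2]

Both sides have the same dimensions, so the equation is dimensionally consistent.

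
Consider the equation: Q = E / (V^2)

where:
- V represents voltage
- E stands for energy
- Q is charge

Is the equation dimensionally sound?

No

V (voltage) has dimensions [I^-1 L^2 M T^-3].
E (energy) has dimensions [L^2 M T^-2].
Q (charge) has dimensions [I T].

Left side: [I T]
Right side: [I^2 L^-2 M^-1 T^4]

The two sides have different dimensions, so the equation is NOT dimensionally consistent.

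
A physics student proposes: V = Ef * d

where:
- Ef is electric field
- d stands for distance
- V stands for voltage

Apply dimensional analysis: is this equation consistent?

Yes

Ef (electric field) has dimensions [I^-1 L M T^-3].
d (distance) has dimensions [L].
V (voltage) has dimensions [I^-1 L^2 M T^-3].

Left side: [I^-1 L^2 M T^-3]
Right side: [I^-1 L^2 M T^-3]

Both sides have the same dimensions, so the equation is dimensionally consistent.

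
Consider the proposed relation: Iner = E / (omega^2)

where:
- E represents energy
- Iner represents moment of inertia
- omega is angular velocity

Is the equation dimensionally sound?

Yes

E (energy) has dimensions [L^2 M T^-2].
Iner (moment of inertia) has dimensions [L^2 M].
omega (angular velocity) has dimensions [T^-1].

Left side: [L^2 M]
Right side: [L^2 M]

Both sides have the same dimensions, so the equation is dimensionally consistent.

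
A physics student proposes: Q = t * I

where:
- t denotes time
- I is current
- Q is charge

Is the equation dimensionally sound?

Yes

t (time) has dimensions [T].
I (current) has dimensions [I].
Q (charge) has dimensions [I T].

Left side: [I T]
Right side: [I T]

Both sides have the same dimensions, so the equation is dimensionally consistent.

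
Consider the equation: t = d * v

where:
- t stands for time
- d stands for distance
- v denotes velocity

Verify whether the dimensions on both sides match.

No

t (time) has dimensions [T].
d (distance) has dimensions [L].
v (velocity) has dimensions [L T^-1].

Left side: [T]
Right side: [L^2 T^-1]

The two sides have different dimensions, so the equation is NOT dimensionally consistent.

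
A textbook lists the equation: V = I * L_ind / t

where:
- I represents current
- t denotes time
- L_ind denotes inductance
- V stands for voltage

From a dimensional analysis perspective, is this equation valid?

Yes

I (current) has dimensions [I].
t (time) has dimensions [T].
L_ind (inductance) has dimensions [I^-2 L^2 M T^-2].
V (voltage) has dimensions [I^-1 L^2 M T^-3].

Left side: [I^-1 L^2 M T^-3]
Right side: [I^-1 L^2 M T^-3]

Both sides have the same dimensions, so the equation is dimensionally consistent.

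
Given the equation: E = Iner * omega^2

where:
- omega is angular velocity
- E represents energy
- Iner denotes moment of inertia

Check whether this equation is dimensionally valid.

Yes

omega (angular velocity) has dimensions [T^-1].
E (energy) has dimensions [L^2 M T^-2].
Iner (moment of inertia) has dimensions [L^2 M].

Left side: [L^2 M T^-2]
Right side: [L^2 M T^-2]

Both sides have the same dimensions, so the equation is dimensionally consistent.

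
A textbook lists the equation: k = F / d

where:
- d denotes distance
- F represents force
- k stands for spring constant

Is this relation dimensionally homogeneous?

Yes

d (distance) has dimensions [L].
F (force) has dimensions [L M T^-2].
k (spring constant) has dimensions [M T^-2].

Left side: [M T^-2]
Right side: [M T^-2]

Both sides have the same dimensions, so the equation is dimensionally consistent.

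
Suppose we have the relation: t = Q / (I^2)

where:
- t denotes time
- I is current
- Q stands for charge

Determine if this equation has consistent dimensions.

No

t (time) has dimensions [T].
I (current) has dimensions [I].
Q (charge) has dimensions [I T].

Left side: [T]
Right side: [I^-1 T]

The two sides have different dimensions, so the equation is NOT dimensionally consistent.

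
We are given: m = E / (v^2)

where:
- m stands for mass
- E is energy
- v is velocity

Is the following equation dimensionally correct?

Yes

m (mass) has dimensions [M].
E (energy) has dimensions [L^2 M T^-2].
v (velocity) has dimensions [L T^-1].

Left side: [M]
Right side: [M]

Both sides have the same dimensions, so the equation is dimensionally consistent.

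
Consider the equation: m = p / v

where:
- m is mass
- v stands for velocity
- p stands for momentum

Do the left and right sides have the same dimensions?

Yes

m (mass) has dimensions [M].
v (velocity) has dimensions [L T^-1].
p (momentum) has dimensions [L M T^-1].

Left side: [M]
Right side: [M]

Both sides have the same dimensions, so the equation is dimensionally consistent.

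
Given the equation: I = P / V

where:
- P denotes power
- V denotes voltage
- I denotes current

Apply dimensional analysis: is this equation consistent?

Yes

P (power) has dimensions [L^2 M T^-3].
V (voltage) has dimensions [I^-1 L^2 M T^-3].
I (current) has dimensions [I].

Left side: [I]
Right side: [I]

Both sides have the same dimensions, so the equation is dimensionally consistent.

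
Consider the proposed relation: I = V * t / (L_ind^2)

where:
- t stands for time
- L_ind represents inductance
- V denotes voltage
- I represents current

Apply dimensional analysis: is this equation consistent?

No

t (time) has dimensions [T].
L_ind (inductance) has dimensions [I^-2 L^2 M T^-2].
V (voltage) has dimensions [I^-1 L^2 M T^-3].
I (current) has dimensions [I].

Left side: [I]
Right side: [I^3 L^-2 M^-1 T^2]

The two sides have different dimensions, so the equation is NOT dimensionally consistent.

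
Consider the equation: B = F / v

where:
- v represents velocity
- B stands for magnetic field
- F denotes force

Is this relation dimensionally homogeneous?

No

v (velocity) has dimensions [L T^-1].
B (magnetic field) has dimensions [I^-1 M T^-2].
F (force) has dimensions [L M T^-2].

Left side: [I^-1 M T^-2]
Right side: [M T^-1]

The two sides have different dimensions, so the equation is NOT dimensionally consistent.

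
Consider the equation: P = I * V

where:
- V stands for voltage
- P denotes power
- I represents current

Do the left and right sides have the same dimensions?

Yes

V (voltage) has dimensions [I^-1 L^2 M T^-3].
P (power) has dimensions [L^2 M T^-3].
I (current) has dimensions [I].

Left side: [L^2 M T^-3]
Right side: [L^2 M T^-3]

Both sides have the same dimensions, so the equation is dimensionally consistent.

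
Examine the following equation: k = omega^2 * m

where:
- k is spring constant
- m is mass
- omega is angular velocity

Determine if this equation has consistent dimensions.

Yes

k (spring constant) has dimensions [M T^-2].
m (mass) has dimensions [M].
omega (angular velocity) has dimensions [T^-1].

Left side: [M T^-2]
Right side: [M T^-2]

Both sides have the same dimensions, so the equation is dimensionally consistent.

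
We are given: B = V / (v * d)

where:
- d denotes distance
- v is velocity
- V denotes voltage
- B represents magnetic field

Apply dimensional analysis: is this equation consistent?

Yes

d (distance) has dimensions [L].
v (velocity) has dimensions [L T^-1].
V (voltage) has dimensions [I^-1 L^2 M T^-3].
B (magnetic field) has dimensions [I^-1 M T^-2].

Left side: [I^-1 M T^-2]
Right side: [I^-1 M T^-2]

Both sides have the same dimensions, so the equation is dimensionally consistent.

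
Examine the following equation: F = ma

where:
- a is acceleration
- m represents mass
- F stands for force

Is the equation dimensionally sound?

Yes

a (acceleration) has dimensions [L T^-2].
m (mass) has dimensions [M].
F (force) has dimensions [L M T^-2].

Left side: [L M T^-2]
Right side: [L M T^-2]

Both sides have the same dimensions, so the equation is dimensionally consistent.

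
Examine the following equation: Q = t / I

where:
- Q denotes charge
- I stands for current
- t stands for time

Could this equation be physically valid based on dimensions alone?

No

Q (charge) has dimensions [I T].
I (current) has dimensions [I].
t (time) has dimensions [T].

Left side: [I T]
Right side: [I^-1 T]

The two sides have different dimensions, so the equation is NOT dimensionally consistent.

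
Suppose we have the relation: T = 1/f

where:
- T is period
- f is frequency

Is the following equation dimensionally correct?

Yes

T (period) has dimensions [T].
f (frequency) has dimensions [T^-1].

Left side: [T]
Right side: [T]

Both sides have the same dimensions, so the equation is dimensionally consistent.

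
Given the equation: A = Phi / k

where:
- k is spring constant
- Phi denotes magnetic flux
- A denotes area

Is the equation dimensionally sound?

No

k (spring constant) has dimensions [M T^-2].
Phi (magnetic flux) has dimensions [I^-1 L^2 M T^-2].
A (area) has dimensions [L^2].

Left side: [L^2]
Right side: [I^-1 L^2]

The two sides have different dimensions, so the equation is NOT dimensionally consistent.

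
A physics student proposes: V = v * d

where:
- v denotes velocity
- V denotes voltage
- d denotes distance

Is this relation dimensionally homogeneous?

No

v (velocity) has dimensions [L T^-1].
V (voltage) has dimensions [I^-1 L^2 M T^-3].
d (distance) has dimensions [L].

Left side: [I^-1 L^2 M T^-3]
Right side: [L^2 T^-1]

The two sides have different dimensions, so the equation is NOT dimensionally consistent.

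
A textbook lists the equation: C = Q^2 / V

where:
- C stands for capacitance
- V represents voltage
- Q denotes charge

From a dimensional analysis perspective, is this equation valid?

No

C (capacitance) has dimensions [I^2 L^-2 M^-1 T^4].
V (voltage) has dimensions [I^-1 L^2 M T^-3].
Q (charge) has dimensions [I T].

Left side: [I^2 L^-2 M^-1 T^4]
Right side: [I^3 L^-2 M^-1 T^5]

The two sides have different dimensions, so the equation is NOT dimensionally consistent.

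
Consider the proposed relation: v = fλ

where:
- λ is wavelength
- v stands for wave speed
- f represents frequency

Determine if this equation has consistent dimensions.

Yes

λ (wavelength) has dimensions [L].
v (wave speed) has dimensions [L T^-1].
f (frequency) has dimensions [T^-1].

Left side: [L T^-1]
Right side: [L T^-1]

Both sides have the same dimensions, so the equation is dimensionally consistent.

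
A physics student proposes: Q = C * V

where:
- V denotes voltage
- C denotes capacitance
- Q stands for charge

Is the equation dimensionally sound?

Yes

V (voltage) has dimensions [I^-1 L^2 M T^-3].
C (capacitance) has dimensions [I^2 L^-2 M^-1 T^4].
Q (charge) has dimensions [I T].

Left side: [I T]
Right side: [I T]

Both sides have the same dimensions, so the equation is dimensionally consistent.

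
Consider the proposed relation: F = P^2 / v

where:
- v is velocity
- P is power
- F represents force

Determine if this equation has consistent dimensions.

No

v (velocity) has dimensions [L T^-1].
P (power) has dimensions [L^2 M T^-3].
F (force) has dimensions [L M T^-2].

Left side: [L M T^-2]
Right side: [L^3 M^2 T^-5]

The two sides have different dimensions, so the equation is NOT dimensionally consistent.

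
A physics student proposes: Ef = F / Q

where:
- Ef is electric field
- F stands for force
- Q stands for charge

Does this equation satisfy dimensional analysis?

Yes

Ef (electric field) has dimensions [I^-1 L M T^-3].
F (force) has dimensions [L M T^-2].
Q (charge) has dimensions [I T].

Left side: [I^-1 L M T^-3]
Right side: [I^-1 L M T^-3]

Both sides have the same dimensions, so the equation is dimensionally consistent.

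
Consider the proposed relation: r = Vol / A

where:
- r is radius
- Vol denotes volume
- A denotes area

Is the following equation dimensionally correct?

Yes

r (radius) has dimensions [L].
Vol (volume) has dimensions [L^3].
A (area) has dimensions [L^2].

Left side: [L]
Right side: [L]

Both sides have the same dimensions, so the equation is dimensionally consistent.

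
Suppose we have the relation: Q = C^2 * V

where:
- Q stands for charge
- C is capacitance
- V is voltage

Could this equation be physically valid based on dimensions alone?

No

Q (charge) has dimensions [I T].
C (capacitance) has dimensions [I^2 L^-2 M^-1 T^4].
V (voltage) has dimensions [I^-1 L^2 M T^-3].

Left side: [I T]
Right side: [I^3 L^-2 M^-1 T^5]

The two sides have different dimensions, so the equation is NOT dimensionally consistent.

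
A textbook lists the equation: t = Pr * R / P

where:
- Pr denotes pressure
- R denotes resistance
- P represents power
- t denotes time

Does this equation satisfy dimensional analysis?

No

Pr (pressure) has dimensions [L^-1 M T^-2].
R (resistance) has dimensions [I^-2 L^2 M T^-3].
P (power) has dimensions [L^2 M T^-3].
t (time) has dimensions [T].

Left side: [T]
Right side: [I^-2 L^-1 M T^-2]

The two sides have different dimensions, so the equation is NOT dimensionally consistent.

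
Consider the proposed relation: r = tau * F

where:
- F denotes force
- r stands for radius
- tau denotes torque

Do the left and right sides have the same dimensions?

No

F (force) has dimensions [L M T^-2].
r (radius) has dimensions [L].
tau (torque) has dimensions [L^2 M T^-2].

Left side: [L]
Right side: [L^3 M^2 T^-4]

The two sides have different dimensions, so the equation is NOT dimensionally consistent.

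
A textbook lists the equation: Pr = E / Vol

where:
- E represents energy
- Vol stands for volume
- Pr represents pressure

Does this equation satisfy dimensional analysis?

Yes

E (energy) has dimensions [L^2 M T^-2].
Vol (volume) has dimensions [L^3].
Pr (pressure) has dimensions [L^-1 M T^-2].

Left side: [L^-1 M T^-2]
Right side: [L^-1 M T^-2]

Both sides have the same dimensions, so the equation is dimensionally consistent.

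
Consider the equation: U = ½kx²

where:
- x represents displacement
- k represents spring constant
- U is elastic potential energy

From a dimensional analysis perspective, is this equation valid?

Yes

x (displacement) has dimensions [L].
k (spring constant) has dimensions [M T^-2].
U (elastic potential energy) has dimensions [L^2 M T^-2].

Left side: [L^2 M T^-2]
Right side: [L^2 M T^-2]

Both sides have the same dimensions, so the equation is dimensionally consistent.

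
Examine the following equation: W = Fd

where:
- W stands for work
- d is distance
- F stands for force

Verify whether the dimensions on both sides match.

Yes

W (work) has dimensions [L^2 M T^-2].
d (distance) has dimensions [L].
F (force) has dimensions [L M T^-2].

Left side: [L^2 M T^-2]
Right side: [L^2 M T^-2]

Both sides have the same dimensions, so the equation is dimensionally consistent.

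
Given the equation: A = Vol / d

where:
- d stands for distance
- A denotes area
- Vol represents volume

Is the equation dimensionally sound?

Yes

d (distance) has dimensions [L].
A (area) has dimensions [L^2].
Vol (volume) has dimensions [L^3].

Left side: [L^2]
Right side: [L^2]

Both sides have the same dimensions, so the equation is dimensionally consistent.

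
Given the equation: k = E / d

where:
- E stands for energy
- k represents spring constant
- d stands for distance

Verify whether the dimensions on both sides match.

No

E (energy) has dimensions [L^2 M T^-2].
k (spring constant) has dimensions [M T^-2].
d (distance) has dimensions [L].

Left side: [M T^-2]
Right side: [L M T^-2]

The two sides have different dimensions, so the equation is NOT dimensionally consistent.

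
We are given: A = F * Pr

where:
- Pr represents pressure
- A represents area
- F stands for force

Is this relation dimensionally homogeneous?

No

Pr (pressure) has dimensions [L^-1 M T^-2].
A (area) has dimensions [L^2].
F (force) has dimensions [L M T^-2].

Left side: [L^2]
Right side: [M^2 T^-4]

The two sides have different dimensions, so the equation is NOT dimensionally consistent.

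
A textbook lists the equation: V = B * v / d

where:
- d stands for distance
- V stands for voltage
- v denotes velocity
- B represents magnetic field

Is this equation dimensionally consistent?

No

d (distance) has dimensions [L].
V (voltage) has dimensions [I^-1 L^2 M T^-3].
v (velocity) has dimensions [L T^-1].
B (magnetic field) has dimensions [I^-1 M T^-2].

Left side: [I^-1 L^2 M T^-3]
Right side: [I^-1 M T^-3]

The two sides have different dimensions, so the equation is NOT dimensionally consistent.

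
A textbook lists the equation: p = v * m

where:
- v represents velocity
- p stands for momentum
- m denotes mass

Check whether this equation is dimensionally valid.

Yes

v (velocity) has dimensions [L T^-1].
p (momentum) has dimensions [L M T^-1].
m (mass) has dimensions [M].

Left side: [L M T^-1]
Right side: [L M T^-1]

Both sides have the same dimensions, so the equation is dimensionally consistent.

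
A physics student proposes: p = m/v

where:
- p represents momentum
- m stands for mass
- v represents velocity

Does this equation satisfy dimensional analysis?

No

p (momentum) has dimensions [L M T^-1].
m (mass) has dimensions [M].
v (velocity) has dimensions [L T^-1].

Left side: [L M T^-1]
Right side: [L^-1 M T]

The two sides have different dimensions, so the equation is NOT dimensionally consistent.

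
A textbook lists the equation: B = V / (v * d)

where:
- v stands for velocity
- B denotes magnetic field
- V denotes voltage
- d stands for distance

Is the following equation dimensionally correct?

Yes

v (velocity) has dimensions [L T^-1].
B (magnetic field) has dimensions [I^-1 M T^-2].
V (voltage) has dimensions [I^-1 L^2 M T^-3].
d (distance) has dimensions [L].

Left side: [I^-1 M T^-2]
Right side: [I^-1 M T^-2]

Both sides have the same dimensions, so the equation is dimensionally consistent.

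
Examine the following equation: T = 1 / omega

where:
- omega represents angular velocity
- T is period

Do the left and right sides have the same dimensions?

Yes

omega (angular velocity) has dimensions [T^-1].
T (period) has dimensions [T].

Left side: [T]
Right side: [T]

Both sides have the same dimensions, so the equation is dimensionally consistent.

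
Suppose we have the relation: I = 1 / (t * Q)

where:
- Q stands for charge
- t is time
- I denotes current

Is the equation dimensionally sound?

No

Q (charge) has dimensions [I T].
t (time) has dimensions [T].
I (current) has dimensions [I].

Left side: [I]
Right side: [I^-1 T^-2]

The two sides have different dimensions, so the equation is NOT dimensionally consistent.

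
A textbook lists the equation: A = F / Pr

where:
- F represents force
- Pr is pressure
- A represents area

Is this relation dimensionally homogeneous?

Yes

F (force) has dimensions [L M T^-2].
Pr (pressure) has dimensions [L^-1 M T^-2].
A (area) has dimensions [L^2].

Left side: [L^2]
Right side: [L^2]

Both sides have the same dimensions, so the equation is dimensionally consistent.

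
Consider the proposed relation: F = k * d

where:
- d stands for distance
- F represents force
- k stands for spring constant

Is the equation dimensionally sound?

Yes

d (distance) has dimensions [L].
F (force) has dimensions [L M T^-2].
k (spring constant) has dimensions [M T^-2].

Left side: [L M T^-2]
Right side: [L M T^-2]

Both sides have the same dimensions, so the equation is dimensionally consistent.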